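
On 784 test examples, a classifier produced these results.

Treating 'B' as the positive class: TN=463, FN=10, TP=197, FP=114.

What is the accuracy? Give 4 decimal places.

Accuracy = (TP+TN)/N = (197+463)/784 = 0.8418

0.8418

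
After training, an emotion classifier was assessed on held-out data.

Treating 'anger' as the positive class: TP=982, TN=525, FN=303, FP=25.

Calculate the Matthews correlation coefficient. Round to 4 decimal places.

MCC = (TP·TN − FP·FN) / √((TP+FP)(TP+FN)(TN+FP)(TN+FN))
Numerator = 982·525 − 25·303 = 507975
Denominator = √(1007·1285·550·828) = √589285323000 = 767649.2187
MCC = 507975 / 767649.2187 = 0.6617

0.6617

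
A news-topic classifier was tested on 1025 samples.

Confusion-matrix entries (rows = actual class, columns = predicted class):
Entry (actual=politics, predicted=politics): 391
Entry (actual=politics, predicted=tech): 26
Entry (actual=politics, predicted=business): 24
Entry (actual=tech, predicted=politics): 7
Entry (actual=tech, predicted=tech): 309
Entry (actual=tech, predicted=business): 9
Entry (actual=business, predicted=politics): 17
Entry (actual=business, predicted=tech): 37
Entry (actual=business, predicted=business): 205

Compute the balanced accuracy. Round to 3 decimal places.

Balanced accuracy = mean of per-class recall.
  politics: recall = 391/441 = 0.8866
  tech: recall = 309/325 = 0.9508
  business: recall = 205/259 = 0.7915
Mean = (0.8866 + 0.9508 + 0.7915) / 3 = 0.876

0.876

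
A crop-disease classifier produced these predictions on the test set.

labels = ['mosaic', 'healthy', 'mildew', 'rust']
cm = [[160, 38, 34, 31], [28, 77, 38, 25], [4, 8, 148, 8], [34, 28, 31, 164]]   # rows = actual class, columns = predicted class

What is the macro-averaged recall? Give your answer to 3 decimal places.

0.646

Per-class recall (TP/(TP+FN)):
  mosaic: TP=160, FN=38+34+31=103 → 160/263 = 0.6084
  healthy: TP=77, FN=28+38+25=91 → 77/168 = 0.4583
  mildew: TP=148, FN=4+8+8=20 → 148/168 = 0.8810
  rust: TP=164, FN=34+28+31=93 → 164/257 = 0.6381
Macro-recall = mean = (0.6084 + 0.4583 + 0.8810 + 0.6381) / 4 = 0.646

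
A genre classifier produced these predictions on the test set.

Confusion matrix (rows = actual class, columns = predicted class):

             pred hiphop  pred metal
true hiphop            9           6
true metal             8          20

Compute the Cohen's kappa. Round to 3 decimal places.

Observed agreement pₒ = trace/N = 29/43 = 0.6744
Expected agreement pₑ = Σ (rowᵢ·colᵢ)/N² = (15·17 + 28·26)/43² = 0.5316
κ = (pₒ − pₑ)/(1 − pₑ) = (0.6744 − 0.5316)/(1 − 0.5316) = 0.305

0.305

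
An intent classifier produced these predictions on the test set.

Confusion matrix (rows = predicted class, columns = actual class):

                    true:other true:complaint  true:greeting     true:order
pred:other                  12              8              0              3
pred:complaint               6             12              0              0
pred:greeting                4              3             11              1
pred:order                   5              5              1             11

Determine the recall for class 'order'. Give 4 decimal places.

0.7333

Treat 'order' as positive and all other classes as negative.
recall = TP/(TP+FN).
order: TP=11, FN=3+0+1=4 → 11/15 = 0.73333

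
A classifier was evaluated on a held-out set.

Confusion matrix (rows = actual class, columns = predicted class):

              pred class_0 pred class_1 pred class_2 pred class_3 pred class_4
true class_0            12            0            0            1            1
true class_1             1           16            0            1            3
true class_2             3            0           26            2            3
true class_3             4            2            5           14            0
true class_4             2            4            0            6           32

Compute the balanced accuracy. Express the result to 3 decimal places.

0.734

Balanced accuracy = mean of per-class recall.
  class_0: recall = 12/14 = 0.8571
  class_1: recall = 16/21 = 0.7619
  class_2: recall = 26/34 = 0.7647
  class_3: recall = 14/25 = 0.5600
  class_4: recall = 32/44 = 0.7273
Mean = (0.8571 + 0.7619 + 0.7647 + 0.5600 + 0.7273) / 5 = 0.734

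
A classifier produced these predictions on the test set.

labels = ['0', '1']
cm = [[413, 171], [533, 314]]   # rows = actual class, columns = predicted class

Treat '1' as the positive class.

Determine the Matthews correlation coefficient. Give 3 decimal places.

MCC = (TP·TN − FP·FN) / √((TP+FP)(TP+FN)(TN+FP)(TN+FN))
Numerator = 314·413 − 171·533 = 38539
Denominator = √(485·847·584·946) = √226949448880 = 476392.1167
MCC = 38539 / 476392.1167 = 0.081

0.081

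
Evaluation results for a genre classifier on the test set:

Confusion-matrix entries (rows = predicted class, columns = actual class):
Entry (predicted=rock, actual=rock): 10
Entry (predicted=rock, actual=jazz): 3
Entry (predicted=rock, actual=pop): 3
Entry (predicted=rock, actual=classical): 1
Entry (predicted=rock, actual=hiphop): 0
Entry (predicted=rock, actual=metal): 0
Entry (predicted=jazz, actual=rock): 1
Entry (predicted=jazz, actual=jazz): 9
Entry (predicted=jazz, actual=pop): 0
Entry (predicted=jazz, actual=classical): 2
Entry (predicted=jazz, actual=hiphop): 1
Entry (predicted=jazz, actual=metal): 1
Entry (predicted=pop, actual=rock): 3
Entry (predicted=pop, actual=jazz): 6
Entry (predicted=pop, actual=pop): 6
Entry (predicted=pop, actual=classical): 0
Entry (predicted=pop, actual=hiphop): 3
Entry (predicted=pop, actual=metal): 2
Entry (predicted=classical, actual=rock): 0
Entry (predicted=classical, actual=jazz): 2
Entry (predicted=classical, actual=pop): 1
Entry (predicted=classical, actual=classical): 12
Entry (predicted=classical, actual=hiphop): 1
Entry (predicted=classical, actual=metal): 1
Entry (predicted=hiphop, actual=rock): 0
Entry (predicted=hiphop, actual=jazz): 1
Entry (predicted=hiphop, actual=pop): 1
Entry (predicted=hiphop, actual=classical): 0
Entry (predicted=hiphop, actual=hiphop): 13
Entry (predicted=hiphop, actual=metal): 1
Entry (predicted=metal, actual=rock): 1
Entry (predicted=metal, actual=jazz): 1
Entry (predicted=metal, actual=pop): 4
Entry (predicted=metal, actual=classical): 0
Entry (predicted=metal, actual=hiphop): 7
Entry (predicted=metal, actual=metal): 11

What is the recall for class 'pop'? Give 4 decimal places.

recall = TP/(TP+FN).
pop: TP=6, FN=3+0+1+1+4=9 → 6/15 = 0.40000

0.4000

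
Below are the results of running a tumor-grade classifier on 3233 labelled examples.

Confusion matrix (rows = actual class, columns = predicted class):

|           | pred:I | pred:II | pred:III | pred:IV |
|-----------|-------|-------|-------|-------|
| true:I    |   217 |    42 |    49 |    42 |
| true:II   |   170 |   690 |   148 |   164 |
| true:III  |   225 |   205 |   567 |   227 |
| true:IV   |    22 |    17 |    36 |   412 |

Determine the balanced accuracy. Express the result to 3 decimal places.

0.629

Balanced accuracy = mean of per-class recall.
  I: recall = 217/350 = 0.6200
  II: recall = 690/1172 = 0.5887
  III: recall = 567/1224 = 0.4632
  IV: recall = 412/487 = 0.8460
Mean = (0.6200 + 0.5887 + 0.4632 + 0.8460) / 4 = 0.629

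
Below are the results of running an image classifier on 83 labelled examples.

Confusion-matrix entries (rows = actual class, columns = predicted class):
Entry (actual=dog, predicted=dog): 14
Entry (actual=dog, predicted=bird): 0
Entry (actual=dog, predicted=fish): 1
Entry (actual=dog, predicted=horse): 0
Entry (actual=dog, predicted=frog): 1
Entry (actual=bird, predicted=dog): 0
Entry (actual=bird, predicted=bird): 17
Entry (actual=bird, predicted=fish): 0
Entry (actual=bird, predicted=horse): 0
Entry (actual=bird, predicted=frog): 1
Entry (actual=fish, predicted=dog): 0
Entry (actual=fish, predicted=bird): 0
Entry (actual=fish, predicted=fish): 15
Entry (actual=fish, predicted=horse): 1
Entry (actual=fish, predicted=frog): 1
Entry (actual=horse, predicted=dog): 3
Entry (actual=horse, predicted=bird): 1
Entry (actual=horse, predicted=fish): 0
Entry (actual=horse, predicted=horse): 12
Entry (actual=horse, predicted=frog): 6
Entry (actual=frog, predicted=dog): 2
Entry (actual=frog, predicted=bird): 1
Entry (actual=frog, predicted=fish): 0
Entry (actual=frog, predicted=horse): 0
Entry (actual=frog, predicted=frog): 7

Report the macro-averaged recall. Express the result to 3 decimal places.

Per-class recall (TP/(TP+FN)):
  dog: TP=14, FN=0+1+0+1=2 → 14/16 = 0.8750
  bird: TP=17, FN=0+0+0+1=1 → 17/18 = 0.9444
  fish: TP=15, FN=0+0+1+1=2 → 15/17 = 0.8824
  horse: TP=12, FN=3+1+0+6=10 → 12/22 = 0.5455
  frog: TP=7, FN=2+1+0+0=3 → 7/10 = 0.7000
Macro-recall = mean = (0.8750 + 0.9444 + 0.8824 + 0.5455 + 0.7000) / 5 = 0.789

0.789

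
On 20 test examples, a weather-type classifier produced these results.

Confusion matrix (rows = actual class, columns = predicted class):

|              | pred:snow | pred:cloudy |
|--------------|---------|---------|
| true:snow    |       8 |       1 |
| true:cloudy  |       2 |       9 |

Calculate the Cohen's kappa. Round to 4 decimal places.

Observed agreement pₒ = trace/N = 17/20 = 0.85000
Expected agreement pₑ = Σ (rowᵢ·colᵢ)/N² = (9·10 + 11·10)/20² = 0.50000
κ = (pₒ − pₑ)/(1 − pₑ) = (0.85000 − 0.50000)/(1 − 0.50000) = 0.7000

0.7000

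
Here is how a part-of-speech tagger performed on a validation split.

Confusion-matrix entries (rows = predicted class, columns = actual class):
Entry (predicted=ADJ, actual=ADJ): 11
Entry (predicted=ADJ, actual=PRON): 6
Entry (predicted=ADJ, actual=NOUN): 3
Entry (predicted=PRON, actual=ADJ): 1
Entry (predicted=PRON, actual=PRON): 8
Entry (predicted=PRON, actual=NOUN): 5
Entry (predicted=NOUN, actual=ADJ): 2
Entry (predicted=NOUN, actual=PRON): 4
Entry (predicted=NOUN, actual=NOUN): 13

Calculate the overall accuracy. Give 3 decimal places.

0.604

Accuracy = trace / total = (11+8+13=32) / 53 = 32/53 = 0.604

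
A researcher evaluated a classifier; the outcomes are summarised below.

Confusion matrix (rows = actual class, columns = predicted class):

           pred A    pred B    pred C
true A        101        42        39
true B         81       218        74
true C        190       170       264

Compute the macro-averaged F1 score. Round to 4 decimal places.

Per-class F1 score (2·TP/(2·TP+FP+FN)):
  A: TP=101, FP=81+190=271, FN=42+39=81 → 202/554 = 0.36462
  B: TP=218, FP=42+170=212, FN=81+74=155 → 436/803 = 0.54296
  C: TP=264, FP=39+74=113, FN=190+170=360 → 528/1001 = 0.52747
Macro-F1 score = mean = (0.36462 + 0.54296 + 0.52747) / 3 = 0.4784

0.4784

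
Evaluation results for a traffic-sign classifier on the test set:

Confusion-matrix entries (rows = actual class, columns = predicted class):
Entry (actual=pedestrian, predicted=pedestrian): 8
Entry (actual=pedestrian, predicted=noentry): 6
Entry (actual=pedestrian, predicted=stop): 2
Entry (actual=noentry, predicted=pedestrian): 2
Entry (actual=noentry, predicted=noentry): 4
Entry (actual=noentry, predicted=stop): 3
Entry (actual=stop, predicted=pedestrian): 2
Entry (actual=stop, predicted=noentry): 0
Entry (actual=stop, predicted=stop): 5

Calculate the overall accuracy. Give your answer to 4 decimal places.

0.5313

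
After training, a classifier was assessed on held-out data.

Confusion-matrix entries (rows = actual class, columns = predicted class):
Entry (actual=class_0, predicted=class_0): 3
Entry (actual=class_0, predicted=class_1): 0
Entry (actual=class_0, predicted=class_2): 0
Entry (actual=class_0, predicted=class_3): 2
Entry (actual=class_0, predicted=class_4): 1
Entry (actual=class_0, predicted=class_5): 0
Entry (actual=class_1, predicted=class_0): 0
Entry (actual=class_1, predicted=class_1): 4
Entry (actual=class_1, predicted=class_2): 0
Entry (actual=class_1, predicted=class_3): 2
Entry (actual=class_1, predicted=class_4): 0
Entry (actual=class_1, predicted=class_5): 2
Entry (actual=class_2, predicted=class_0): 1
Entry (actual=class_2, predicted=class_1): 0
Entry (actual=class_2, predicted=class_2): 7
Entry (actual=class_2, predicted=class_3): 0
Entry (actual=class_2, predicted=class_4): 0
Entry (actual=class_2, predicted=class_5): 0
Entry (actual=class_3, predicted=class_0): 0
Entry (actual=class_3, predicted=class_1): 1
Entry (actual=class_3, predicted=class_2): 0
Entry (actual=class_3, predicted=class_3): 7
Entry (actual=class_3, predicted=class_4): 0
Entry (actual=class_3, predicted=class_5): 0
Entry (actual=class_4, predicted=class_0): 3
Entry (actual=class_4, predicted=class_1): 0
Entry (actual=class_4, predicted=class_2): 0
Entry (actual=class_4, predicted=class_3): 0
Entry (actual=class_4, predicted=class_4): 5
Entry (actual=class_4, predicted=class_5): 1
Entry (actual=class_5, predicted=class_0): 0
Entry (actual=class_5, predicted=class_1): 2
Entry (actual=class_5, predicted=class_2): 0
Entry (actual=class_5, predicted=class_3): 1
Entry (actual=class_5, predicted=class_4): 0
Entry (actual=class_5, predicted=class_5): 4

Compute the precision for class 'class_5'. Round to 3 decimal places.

Take TP from the diagonal, FP from the rest of the 'class_5' prediction marginal, FN from the rest of the 'class_5' actual marginal.
precision = TP/(TP+FP).
class_5: TP=4, FP=0+2+0+0+1=3 → 4/7 = 0.5714

0.571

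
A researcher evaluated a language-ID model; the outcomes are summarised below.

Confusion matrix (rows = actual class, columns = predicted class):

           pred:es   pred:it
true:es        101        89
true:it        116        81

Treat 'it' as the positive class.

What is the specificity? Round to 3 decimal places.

0.532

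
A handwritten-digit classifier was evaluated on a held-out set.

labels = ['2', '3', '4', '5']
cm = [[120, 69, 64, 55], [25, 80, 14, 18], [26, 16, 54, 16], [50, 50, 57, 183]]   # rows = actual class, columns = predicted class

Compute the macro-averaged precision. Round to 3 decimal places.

0.468

Per-class precision (TP/(TP+FP)):
  2: TP=120, FP=25+26+50=101 → 120/221 = 0.5430
  3: TP=80, FP=69+16+50=135 → 80/215 = 0.3721
  4: TP=54, FP=64+14+57=135 → 54/189 = 0.2857
  5: TP=183, FP=55+18+16=89 → 183/272 = 0.6728
Macro-precision = mean = (0.5430 + 0.3721 + 0.2857 + 0.6728) / 4 = 0.468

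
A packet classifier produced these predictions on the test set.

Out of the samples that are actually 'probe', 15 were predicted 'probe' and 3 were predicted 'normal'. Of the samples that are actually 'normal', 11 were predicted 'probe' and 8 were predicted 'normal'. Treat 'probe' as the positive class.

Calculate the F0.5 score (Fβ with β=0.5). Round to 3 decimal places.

Fβ = (1+β²)·TP / ((1+β²)·TP + β²·FN + FP), with β²=1/4
= 1.25·15 / (1.25·15 + 0.25·3 + 11) = 0.615

0.615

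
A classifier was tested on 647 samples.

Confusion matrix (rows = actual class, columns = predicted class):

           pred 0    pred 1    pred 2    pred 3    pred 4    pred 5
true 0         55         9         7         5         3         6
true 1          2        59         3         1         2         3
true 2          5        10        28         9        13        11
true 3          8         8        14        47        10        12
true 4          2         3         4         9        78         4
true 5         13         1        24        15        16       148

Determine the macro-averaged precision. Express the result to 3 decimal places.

0.607

Per-class precision (TP/(TP+FP)):
  0: TP=55, FP=2+5+8+2+13=30 → 55/85 = 0.6471
  1: TP=59, FP=9+10+8+3+1=31 → 59/90 = 0.6556
  2: TP=28, FP=7+3+14+4+24=52 → 28/80 = 0.3500
  3: TP=47, FP=5+1+9+9+15=39 → 47/86 = 0.5465
  4: TP=78, FP=3+2+13+10+16=44 → 78/122 = 0.6393
  5: TP=148, FP=6+3+11+12+4=36 → 148/184 = 0.8043
Macro-precision = mean = (0.6471 + 0.6556 + 0.3500 + 0.5465 + 0.6393 + 0.8043) / 6 = 0.607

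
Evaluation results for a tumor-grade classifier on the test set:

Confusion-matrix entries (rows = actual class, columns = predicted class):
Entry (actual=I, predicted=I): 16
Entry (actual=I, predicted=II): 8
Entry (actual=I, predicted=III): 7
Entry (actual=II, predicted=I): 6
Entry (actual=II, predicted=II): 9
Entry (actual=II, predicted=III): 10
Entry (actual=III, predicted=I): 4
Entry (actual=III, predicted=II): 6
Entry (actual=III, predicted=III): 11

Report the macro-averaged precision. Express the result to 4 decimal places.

Per-class precision (TP/(TP+FP)):
  I: TP=16, FP=6+4=10 → 16/26 = 0.61538
  II: TP=9, FP=8+6=14 → 9/23 = 0.39130
  III: TP=11, FP=7+10=17 → 11/28 = 0.39286
Macro-precision = mean = (0.61538 + 0.39130 + 0.39286) / 3 = 0.4665

0.4665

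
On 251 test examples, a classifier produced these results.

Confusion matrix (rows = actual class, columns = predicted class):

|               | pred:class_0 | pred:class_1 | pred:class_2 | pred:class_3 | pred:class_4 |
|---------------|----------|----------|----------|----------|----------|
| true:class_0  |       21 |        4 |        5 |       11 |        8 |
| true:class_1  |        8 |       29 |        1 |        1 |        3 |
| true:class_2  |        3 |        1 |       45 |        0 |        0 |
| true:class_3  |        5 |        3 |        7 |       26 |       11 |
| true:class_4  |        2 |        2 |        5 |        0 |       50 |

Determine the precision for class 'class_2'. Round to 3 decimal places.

Treat 'class_2' as positive and all other classes as negative.
precision = TP/(TP+FP).
class_2: TP=45, FP=5+1+7+5=18 → 45/63 = 0.7143

0.714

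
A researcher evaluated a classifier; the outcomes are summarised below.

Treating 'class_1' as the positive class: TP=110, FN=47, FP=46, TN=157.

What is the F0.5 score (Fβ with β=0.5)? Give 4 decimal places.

Fβ = (1+β²)·TP / ((1+β²)·TP + β²·FN + FP), with β²=1/4
= 1.25·110 / (1.25·110 + 0.25·47 + 46) = 0.7042

0.7042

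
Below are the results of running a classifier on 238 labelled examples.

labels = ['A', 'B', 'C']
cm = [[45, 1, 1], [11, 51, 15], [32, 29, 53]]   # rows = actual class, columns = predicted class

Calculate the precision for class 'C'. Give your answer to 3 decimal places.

Treat 'C' as positive and all other classes as negative.
precision = TP/(TP+FP).
C: TP=53, FP=1+15=16 → 53/69 = 0.7681

0.768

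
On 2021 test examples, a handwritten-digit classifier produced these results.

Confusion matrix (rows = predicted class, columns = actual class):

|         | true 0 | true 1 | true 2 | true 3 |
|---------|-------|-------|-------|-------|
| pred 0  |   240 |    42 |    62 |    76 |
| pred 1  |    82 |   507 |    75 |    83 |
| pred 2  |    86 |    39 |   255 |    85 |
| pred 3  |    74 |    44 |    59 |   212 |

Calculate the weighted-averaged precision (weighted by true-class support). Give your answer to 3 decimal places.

Per-class precision (TP/(TP+FP)):
  0: TP=240, FP=42+62+76=180 → 240/420 = 0.5714
  1: TP=507, FP=82+75+83=240 → 507/747 = 0.6787
  2: TP=255, FP=86+39+85=210 → 255/465 = 0.5484
  3: TP=212, FP=74+44+59=177 → 212/389 = 0.5450
Weighted-precision = Σ (supportᵢ/N)·precisionᵢ with N=2021: (482/2021)·0.5714 + (632/2021)·0.6787 + (451/2021)·0.5484 + (456/2021)·0.5450 = 0.594

0.594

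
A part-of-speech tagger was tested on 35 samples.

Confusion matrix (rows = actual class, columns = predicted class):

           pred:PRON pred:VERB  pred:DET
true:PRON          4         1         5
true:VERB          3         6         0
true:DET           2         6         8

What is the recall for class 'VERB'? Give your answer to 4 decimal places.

0.6667

One-vs-rest for 'VERB': TP = diagonal; FP = other classes predicted 'VERB'; FN = 'VERB' predicted as other.
recall = TP/(TP+FN).
VERB: TP=6, FN=3+0=3 → 6/9 = 0.66667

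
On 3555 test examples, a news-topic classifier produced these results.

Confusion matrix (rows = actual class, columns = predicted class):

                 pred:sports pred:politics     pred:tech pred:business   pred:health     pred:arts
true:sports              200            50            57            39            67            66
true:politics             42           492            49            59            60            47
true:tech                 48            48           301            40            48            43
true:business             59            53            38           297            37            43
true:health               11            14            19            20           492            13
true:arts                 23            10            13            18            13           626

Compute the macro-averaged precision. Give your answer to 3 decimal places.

0.659

Per-class precision (TP/(TP+FP)):
  sports: TP=200, FP=42+48+59+11+23=183 → 200/383 = 0.5222
  politics: TP=492, FP=50+48+53+14+10=175 → 492/667 = 0.7376
  tech: TP=301, FP=57+49+38+19+13=176 → 301/477 = 0.6310
  business: TP=297, FP=39+59+40+20+18=176 → 297/473 = 0.6279
  health: TP=492, FP=67+60+48+37+13=225 → 492/717 = 0.6862
  arts: TP=626, FP=66+47+43+43+13=212 → 626/838 = 0.7470
Macro-precision = mean = (0.5222 + 0.7376 + 0.6310 + 0.6279 + 0.6862 + 0.7470) / 6 = 0.659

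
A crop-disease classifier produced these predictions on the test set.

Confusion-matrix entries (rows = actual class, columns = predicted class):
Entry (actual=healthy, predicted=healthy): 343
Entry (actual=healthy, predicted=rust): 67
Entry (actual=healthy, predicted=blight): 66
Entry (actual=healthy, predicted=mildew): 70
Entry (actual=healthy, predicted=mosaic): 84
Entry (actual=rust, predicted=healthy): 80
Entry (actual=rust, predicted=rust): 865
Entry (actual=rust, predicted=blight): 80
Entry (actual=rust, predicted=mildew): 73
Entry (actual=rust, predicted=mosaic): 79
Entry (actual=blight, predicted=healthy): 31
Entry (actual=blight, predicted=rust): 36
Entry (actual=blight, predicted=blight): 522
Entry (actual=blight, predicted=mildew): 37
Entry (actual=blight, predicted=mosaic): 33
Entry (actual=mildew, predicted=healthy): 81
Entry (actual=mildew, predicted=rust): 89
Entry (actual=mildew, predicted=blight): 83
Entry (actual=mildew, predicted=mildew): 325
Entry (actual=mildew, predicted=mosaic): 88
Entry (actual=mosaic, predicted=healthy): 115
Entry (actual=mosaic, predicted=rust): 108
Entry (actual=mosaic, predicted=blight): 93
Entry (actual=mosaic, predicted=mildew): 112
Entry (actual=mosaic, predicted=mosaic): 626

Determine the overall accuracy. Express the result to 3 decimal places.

Accuracy = trace / total = (343+865+522+325+626=2681) / 4186 = 2681/4186 = 0.640

0.640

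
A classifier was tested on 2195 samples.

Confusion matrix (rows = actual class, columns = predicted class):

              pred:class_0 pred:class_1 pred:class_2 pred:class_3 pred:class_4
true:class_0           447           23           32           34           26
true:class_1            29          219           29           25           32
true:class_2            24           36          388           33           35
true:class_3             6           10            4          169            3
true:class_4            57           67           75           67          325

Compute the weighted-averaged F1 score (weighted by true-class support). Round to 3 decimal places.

Per-class F1 score (2·TP/(2·TP+FP+FN)):
  class_0: TP=447, FP=29+24+6+57=116, FN=23+32+34+26=115 → 894/1125 = 0.7947
  class_1: TP=219, FP=23+36+10+67=136, FN=29+29+25+32=115 → 438/689 = 0.6357
  class_2: TP=388, FP=32+29+4+75=140, FN=24+36+33+35=128 → 776/1044 = 0.7433
  class_3: TP=169, FP=34+25+33+67=159, FN=6+10+4+3=23 → 338/520 = 0.6500
  class_4: TP=325, FP=26+32+35+3=96, FN=57+67+75+67=266 → 650/1012 = 0.6423
Weighted-F1 score = Σ (supportᵢ/N)·F1 scoreᵢ with N=2195: (562/2195)·0.7947 + (334/2195)·0.6357 + (516/2195)·0.7433 + (192/2195)·0.6500 + (591/2195)·0.6423 = 0.705

0.705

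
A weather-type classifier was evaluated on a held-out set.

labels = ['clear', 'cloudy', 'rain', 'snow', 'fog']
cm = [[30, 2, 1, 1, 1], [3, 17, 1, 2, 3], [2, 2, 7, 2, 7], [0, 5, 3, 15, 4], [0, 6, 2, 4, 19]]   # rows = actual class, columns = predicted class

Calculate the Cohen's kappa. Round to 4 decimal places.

0.5361

Observed agreement pₒ = trace/N = 88/139 = 0.63309
Expected agreement pₑ = Σ (rowᵢ·colᵢ)/N² = (35·35 + 26·32 + 20·14 + 27·24 + 31·34)/139² = 0.20905
κ = (pₒ − pₑ)/(1 − pₑ) = (0.63309 − 0.20905)/(1 − 0.20905) = 0.5361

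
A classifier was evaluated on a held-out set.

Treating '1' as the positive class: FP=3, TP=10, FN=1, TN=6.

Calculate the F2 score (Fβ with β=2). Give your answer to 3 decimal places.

0.877

Fβ = (1+β²)·TP / ((1+β²)·TP + β²·FN + FP), with β²=4
= 5·10 / (5·10 + 4·1 + 3) = 0.877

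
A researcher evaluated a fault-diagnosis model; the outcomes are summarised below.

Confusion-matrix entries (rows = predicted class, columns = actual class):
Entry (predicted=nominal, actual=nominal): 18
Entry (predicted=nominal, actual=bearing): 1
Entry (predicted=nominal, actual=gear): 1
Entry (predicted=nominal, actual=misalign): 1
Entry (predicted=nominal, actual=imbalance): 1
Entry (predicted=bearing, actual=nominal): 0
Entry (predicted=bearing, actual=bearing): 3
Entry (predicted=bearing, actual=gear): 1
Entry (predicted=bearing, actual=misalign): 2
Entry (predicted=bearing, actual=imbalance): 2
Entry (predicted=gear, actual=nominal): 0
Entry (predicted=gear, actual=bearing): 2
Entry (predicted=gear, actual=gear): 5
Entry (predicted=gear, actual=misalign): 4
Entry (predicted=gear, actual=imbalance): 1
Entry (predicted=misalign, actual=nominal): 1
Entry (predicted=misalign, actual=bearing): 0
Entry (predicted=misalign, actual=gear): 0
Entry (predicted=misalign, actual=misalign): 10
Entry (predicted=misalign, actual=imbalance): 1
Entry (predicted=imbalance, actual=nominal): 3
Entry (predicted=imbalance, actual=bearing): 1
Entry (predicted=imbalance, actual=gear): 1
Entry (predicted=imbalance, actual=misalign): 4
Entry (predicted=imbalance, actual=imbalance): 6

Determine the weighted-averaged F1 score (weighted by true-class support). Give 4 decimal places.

Per-class F1 score (2·TP/(2·TP+FP+FN)):
  nominal: TP=18, FP=1+1+1+1=4, FN=0+0+1+3=4 → 36/44 = 0.81818
  bearing: TP=3, FP=0+1+2+2=5, FN=1+2+0+1=4 → 6/15 = 0.40000
  gear: TP=5, FP=0+2+4+1=7, FN=1+1+0+1=3 → 10/20 = 0.50000
  misalign: TP=10, FP=1+0+0+1=2, FN=1+2+4+4=11 → 20/33 = 0.60606
  imbalance: TP=6, FP=3+1+1+4=9, FN=1+2+1+1=5 → 12/26 = 0.46154
Weighted-F1 score = Σ (supportᵢ/N)·F1 scoreᵢ with N=69: (22/69)·0.81818 + (7/69)·0.40000 + (8/69)·0.50000 + (21/69)·0.60606 + (11/69)·0.46154 = 0.6175

0.6175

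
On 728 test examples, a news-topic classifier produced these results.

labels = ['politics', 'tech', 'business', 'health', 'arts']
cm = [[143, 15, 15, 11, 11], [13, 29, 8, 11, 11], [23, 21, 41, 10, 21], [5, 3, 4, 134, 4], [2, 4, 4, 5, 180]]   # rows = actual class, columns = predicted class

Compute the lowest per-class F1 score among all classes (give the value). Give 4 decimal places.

Per-class F1 score (2·TP/(2·TP+FP+FN)):
  politics: TP=143, FP=13+23+5+2=43, FN=15+15+11+11=52 → 286/381 = 0.75066
  tech: TP=29, FP=15+21+3+4=43, FN=13+8+11+11=43 → 58/144 = 0.40278
  business: TP=41, FP=15+8+4+4=31, FN=23+21+10+21=75 → 82/188 = 0.43617
  health: TP=134, FP=11+11+10+5=37, FN=5+3+4+4=16 → 268/321 = 0.83489
  arts: TP=180, FP=11+11+21+4=47, FN=2+4+4+5=15 → 360/422 = 0.85308
Lowest is class 'tech' with F1 score = 0.4028.

0.4028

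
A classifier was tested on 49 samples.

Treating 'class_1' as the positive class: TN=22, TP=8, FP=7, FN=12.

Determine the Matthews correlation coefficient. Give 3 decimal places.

MCC = (TP·TN − FP·FN) / √((TP+FP)(TP+FN)(TN+FP)(TN+FN))
Numerator = 8·22 − 7·12 = 92
Denominator = √(15·20·29·34) = √295800 = 543.8750
MCC = 92 / 543.8750 = 0.169

0.169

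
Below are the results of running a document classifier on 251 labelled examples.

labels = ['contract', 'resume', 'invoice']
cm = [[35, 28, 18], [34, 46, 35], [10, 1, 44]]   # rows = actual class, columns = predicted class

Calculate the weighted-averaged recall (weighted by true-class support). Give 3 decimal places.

Per-class recall (TP/(TP+FN)):
  contract: TP=35, FN=28+18=46 → 35/81 = 0.4321
  resume: TP=46, FN=34+35=69 → 46/115 = 0.4000
  invoice: TP=44, FN=10+1=11 → 44/55 = 0.8000
Weighted-recall = Σ (supportᵢ/N)·recallᵢ with N=251: (81/251)·0.4321 + (115/251)·0.4000 + (55/251)·0.8000 = 0.498

0.498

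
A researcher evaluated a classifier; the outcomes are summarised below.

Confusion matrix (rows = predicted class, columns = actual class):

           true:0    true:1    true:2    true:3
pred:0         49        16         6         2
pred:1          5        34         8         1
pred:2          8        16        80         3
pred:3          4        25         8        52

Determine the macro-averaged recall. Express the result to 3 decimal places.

0.699

Per-class recall (TP/(TP+FN)):
  0: TP=49, FN=5+8+4=17 → 49/66 = 0.7424
  1: TP=34, FN=16+16+25=57 → 34/91 = 0.3736
  2: TP=80, FN=6+8+8=22 → 80/102 = 0.7843
  3: TP=52, FN=2+1+3=6 → 52/58 = 0.8966
Macro-recall = mean = (0.7424 + 0.3736 + 0.7843 + 0.8966) / 4 = 0.699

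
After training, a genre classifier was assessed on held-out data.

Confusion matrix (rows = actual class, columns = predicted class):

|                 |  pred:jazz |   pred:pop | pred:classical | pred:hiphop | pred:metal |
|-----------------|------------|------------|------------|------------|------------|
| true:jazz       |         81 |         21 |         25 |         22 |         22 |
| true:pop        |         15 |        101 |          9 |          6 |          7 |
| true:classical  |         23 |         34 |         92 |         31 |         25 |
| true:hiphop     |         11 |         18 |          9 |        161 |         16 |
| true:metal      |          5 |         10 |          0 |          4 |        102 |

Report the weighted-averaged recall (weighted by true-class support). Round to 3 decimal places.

0.632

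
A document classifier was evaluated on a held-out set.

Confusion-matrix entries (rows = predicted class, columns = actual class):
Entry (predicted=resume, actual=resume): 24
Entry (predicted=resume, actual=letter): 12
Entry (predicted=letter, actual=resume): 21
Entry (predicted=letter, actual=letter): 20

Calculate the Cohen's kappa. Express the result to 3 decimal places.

0.152

Observed agreement pₒ = trace/N = 44/77 = 0.5714
Expected agreement pₑ = Σ (rowᵢ·colᵢ)/N² = (45·36 + 32·41)/77² = 0.4945
κ = (pₒ − pₑ)/(1 − pₑ) = (0.5714 − 0.4945)/(1 − 0.4945) = 0.152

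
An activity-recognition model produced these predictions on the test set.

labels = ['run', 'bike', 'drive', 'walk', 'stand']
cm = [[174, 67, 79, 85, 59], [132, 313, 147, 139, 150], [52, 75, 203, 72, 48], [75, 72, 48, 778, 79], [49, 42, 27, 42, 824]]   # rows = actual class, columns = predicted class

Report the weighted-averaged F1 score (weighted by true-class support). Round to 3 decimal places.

0.588

Per-class F1 score (2·TP/(2·TP+FP+FN)):
  run: TP=174, FP=132+52+75+49=308, FN=67+79+85+59=290 → 348/946 = 0.3679
  bike: TP=313, FP=67+75+72+42=256, FN=132+147+139+150=568 → 626/1450 = 0.4317
  drive: TP=203, FP=79+147+48+27=301, FN=52+75+72+48=247 → 406/954 = 0.4256
  walk: TP=778, FP=85+139+72+42=338, FN=75+72+48+79=274 → 1556/2168 = 0.7177
  stand: TP=824, FP=59+150+48+79=336, FN=49+42+27+42=160 → 1648/2144 = 0.7687
Weighted-F1 score = Σ (supportᵢ/N)·F1 scoreᵢ with N=3831: (464/3831)·0.3679 + (881/3831)·0.4317 + (450/3831)·0.4256 + (1052/3831)·0.7177 + (984/3831)·0.7687 = 0.588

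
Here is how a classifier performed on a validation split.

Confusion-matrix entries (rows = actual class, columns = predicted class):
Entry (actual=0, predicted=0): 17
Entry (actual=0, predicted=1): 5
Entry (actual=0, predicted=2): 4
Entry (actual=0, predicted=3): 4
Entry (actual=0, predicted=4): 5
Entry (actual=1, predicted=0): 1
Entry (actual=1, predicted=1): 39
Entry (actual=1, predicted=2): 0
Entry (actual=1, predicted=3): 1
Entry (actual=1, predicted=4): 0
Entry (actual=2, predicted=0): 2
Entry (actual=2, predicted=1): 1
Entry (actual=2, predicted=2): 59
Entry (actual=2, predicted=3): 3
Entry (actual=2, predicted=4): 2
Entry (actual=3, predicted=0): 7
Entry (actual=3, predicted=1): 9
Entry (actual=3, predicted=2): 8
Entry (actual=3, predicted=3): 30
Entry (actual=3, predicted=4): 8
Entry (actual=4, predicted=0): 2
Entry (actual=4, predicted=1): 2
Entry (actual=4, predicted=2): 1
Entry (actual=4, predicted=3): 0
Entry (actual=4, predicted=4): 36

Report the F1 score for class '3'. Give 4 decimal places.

0.6000

F1 score = 2·TP/(2·TP+FP+FN).
3: TP=30, FP=4+1+3+0=8, FN=7+9+8+8=32 → 60/100 = 0.60000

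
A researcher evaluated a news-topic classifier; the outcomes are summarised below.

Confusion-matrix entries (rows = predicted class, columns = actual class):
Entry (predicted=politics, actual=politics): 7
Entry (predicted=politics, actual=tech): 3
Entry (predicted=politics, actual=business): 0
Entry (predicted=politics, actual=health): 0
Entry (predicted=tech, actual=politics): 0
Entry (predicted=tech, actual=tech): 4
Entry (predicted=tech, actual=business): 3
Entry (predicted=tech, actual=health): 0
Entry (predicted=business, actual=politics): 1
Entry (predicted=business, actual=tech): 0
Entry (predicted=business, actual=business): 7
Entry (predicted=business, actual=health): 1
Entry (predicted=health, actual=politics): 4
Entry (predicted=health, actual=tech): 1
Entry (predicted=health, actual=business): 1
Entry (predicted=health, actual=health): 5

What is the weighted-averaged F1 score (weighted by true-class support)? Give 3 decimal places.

0.625

Per-class F1 score (2·TP/(2·TP+FP+FN)):
  politics: TP=7, FP=3+0+0=3, FN=0+1+4=5 → 14/22 = 0.6364
  tech: TP=4, FP=0+3+0=3, FN=3+0+1=4 → 8/15 = 0.5333
  business: TP=7, FP=1+0+1=2, FN=0+3+1=4 → 14/20 = 0.7000
  health: TP=5, FP=4+1+1=6, FN=0+0+1=1 → 10/17 = 0.5882
Weighted-F1 score = Σ (supportᵢ/N)·F1 scoreᵢ with N=37: (12/37)·0.6364 + (8/37)·0.5333 + (11/37)·0.7000 + (6/37)·0.5882 = 0.625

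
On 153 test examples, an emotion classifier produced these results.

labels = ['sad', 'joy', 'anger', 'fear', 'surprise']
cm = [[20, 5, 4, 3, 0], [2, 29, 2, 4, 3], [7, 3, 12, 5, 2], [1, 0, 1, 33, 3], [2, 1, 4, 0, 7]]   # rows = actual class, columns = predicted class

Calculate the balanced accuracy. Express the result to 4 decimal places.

0.6264

Balanced accuracy = mean of per-class recall.
  sad: recall = 20/32 = 0.62500
  joy: recall = 29/40 = 0.72500
  anger: recall = 12/29 = 0.41379
  fear: recall = 33/38 = 0.86842
  surprise: recall = 7/14 = 0.50000
Mean = (0.62500 + 0.72500 + 0.41379 + 0.86842 + 0.50000) / 5 = 0.6264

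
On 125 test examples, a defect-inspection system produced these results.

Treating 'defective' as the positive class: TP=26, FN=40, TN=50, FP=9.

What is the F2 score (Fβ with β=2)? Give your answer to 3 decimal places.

0.435

Fβ = (1+β²)·TP / ((1+β²)·TP + β²·FN + FP), with β²=4
= 5·26 / (5·26 + 4·40 + 9) = 0.435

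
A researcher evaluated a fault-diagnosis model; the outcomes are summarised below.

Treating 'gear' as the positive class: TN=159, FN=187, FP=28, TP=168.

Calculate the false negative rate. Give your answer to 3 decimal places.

0.527

FNR = FN/(FN+TP) = 187/(187+168) = 0.527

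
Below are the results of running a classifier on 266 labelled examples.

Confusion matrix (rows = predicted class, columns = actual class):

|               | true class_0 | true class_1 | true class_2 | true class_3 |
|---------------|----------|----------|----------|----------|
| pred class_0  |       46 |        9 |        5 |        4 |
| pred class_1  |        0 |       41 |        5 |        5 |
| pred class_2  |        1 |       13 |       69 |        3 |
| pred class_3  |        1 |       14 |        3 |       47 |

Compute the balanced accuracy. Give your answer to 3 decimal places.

Balanced accuracy = mean of per-class recall.
  class_0: recall = 46/48 = 0.9583
  class_1: recall = 41/77 = 0.5325
  class_2: recall = 69/82 = 0.8415
  class_3: recall = 47/59 = 0.7966
Mean = (0.9583 + 0.5325 + 0.8415 + 0.7966) / 4 = 0.782

0.782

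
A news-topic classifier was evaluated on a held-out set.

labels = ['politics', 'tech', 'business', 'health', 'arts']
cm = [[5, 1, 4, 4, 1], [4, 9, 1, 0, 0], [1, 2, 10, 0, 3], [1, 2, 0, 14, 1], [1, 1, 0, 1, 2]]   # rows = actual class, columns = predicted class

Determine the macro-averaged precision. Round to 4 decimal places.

0.5412

Per-class precision (TP/(TP+FP)):
  politics: TP=5, FP=4+1+1+1=7 → 5/12 = 0.41667
  tech: TP=9, FP=1+2+2+1=6 → 9/15 = 0.60000
  business: TP=10, FP=4+1+0+0=5 → 10/15 = 0.66667
  health: TP=14, FP=4+0+0+1=5 → 14/19 = 0.73684
  arts: TP=2, FP=1+0+3+1=5 → 2/7 = 0.28571
Macro-precision = mean = (0.41667 + 0.60000 + 0.66667 + 0.73684 + 0.28571) / 5 = 0.5412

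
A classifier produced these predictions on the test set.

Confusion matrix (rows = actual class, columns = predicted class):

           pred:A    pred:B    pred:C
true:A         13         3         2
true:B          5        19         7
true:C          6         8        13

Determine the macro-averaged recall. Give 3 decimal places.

Per-class recall (TP/(TP+FN)):
  A: TP=13, FN=3+2=5 → 13/18 = 0.7222
  B: TP=19, FN=5+7=12 → 19/31 = 0.6129
  C: TP=13, FN=6+8=14 → 13/27 = 0.4815
Macro-recall = mean = (0.7222 + 0.6129 + 0.4815) / 3 = 0.606

0.606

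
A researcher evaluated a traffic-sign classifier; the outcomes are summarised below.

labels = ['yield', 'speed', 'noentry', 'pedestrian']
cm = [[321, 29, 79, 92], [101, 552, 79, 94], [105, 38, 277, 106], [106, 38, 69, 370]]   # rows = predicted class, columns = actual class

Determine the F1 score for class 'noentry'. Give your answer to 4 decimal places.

One-vs-rest for 'noentry': TP = diagonal; FP = other classes predicted 'noentry'; FN = 'noentry' predicted as other.
F1 score = 2·TP/(2·TP+FP+FN).
noentry: TP=277, FP=105+38+106=249, FN=79+79+69=227 → 554/1030 = 0.53786

0.5379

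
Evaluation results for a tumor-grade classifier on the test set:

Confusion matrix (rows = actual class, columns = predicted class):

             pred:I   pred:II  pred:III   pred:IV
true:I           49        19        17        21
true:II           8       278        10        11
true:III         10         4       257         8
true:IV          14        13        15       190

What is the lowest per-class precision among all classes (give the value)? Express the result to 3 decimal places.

0.605

Per-class precision (TP/(TP+FP)):
  I: TP=49, FP=8+10+14=32 → 49/81 = 0.6049
  II: TP=278, FP=19+4+13=36 → 278/314 = 0.8854
  III: TP=257, FP=17+10+15=42 → 257/299 = 0.8595
  IV: TP=190, FP=21+11+8=40 → 190/230 = 0.8261
Lowest is class 'I' with precision = 0.605.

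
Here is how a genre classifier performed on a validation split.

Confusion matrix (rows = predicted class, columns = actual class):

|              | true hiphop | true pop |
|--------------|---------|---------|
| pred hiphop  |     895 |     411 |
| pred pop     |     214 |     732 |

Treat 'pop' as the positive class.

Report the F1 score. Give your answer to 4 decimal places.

0.7008

Precision = TP/(TP+FP) = 732/946 = 0.7738
Recall = TP/(TP+FN) = 732/1143 = 0.6404
F1 = 2·TP/(2·TP+FP+FN) = 1464/2089 = 0.7008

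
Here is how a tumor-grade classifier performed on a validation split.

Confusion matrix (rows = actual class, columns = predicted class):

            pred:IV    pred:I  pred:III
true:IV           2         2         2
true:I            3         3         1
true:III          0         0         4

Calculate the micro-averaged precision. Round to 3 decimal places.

0.529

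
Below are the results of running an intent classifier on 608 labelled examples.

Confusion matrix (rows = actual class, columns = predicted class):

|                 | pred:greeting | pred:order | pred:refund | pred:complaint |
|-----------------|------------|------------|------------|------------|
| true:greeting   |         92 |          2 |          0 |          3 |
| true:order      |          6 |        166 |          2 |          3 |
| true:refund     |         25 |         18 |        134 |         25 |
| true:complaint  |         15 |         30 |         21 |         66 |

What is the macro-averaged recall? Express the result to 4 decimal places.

Per-class recall (TP/(TP+FN)):
  greeting: TP=92, FN=2+0+3=5 → 92/97 = 0.94845
  order: TP=166, FN=6+2+3=11 → 166/177 = 0.93785
  refund: TP=134, FN=25+18+25=68 → 134/202 = 0.66337
  complaint: TP=66, FN=15+30+21=66 → 66/132 = 0.50000
Macro-recall = mean = (0.94845 + 0.93785 + 0.66337 + 0.50000) / 4 = 0.7624

0.7624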